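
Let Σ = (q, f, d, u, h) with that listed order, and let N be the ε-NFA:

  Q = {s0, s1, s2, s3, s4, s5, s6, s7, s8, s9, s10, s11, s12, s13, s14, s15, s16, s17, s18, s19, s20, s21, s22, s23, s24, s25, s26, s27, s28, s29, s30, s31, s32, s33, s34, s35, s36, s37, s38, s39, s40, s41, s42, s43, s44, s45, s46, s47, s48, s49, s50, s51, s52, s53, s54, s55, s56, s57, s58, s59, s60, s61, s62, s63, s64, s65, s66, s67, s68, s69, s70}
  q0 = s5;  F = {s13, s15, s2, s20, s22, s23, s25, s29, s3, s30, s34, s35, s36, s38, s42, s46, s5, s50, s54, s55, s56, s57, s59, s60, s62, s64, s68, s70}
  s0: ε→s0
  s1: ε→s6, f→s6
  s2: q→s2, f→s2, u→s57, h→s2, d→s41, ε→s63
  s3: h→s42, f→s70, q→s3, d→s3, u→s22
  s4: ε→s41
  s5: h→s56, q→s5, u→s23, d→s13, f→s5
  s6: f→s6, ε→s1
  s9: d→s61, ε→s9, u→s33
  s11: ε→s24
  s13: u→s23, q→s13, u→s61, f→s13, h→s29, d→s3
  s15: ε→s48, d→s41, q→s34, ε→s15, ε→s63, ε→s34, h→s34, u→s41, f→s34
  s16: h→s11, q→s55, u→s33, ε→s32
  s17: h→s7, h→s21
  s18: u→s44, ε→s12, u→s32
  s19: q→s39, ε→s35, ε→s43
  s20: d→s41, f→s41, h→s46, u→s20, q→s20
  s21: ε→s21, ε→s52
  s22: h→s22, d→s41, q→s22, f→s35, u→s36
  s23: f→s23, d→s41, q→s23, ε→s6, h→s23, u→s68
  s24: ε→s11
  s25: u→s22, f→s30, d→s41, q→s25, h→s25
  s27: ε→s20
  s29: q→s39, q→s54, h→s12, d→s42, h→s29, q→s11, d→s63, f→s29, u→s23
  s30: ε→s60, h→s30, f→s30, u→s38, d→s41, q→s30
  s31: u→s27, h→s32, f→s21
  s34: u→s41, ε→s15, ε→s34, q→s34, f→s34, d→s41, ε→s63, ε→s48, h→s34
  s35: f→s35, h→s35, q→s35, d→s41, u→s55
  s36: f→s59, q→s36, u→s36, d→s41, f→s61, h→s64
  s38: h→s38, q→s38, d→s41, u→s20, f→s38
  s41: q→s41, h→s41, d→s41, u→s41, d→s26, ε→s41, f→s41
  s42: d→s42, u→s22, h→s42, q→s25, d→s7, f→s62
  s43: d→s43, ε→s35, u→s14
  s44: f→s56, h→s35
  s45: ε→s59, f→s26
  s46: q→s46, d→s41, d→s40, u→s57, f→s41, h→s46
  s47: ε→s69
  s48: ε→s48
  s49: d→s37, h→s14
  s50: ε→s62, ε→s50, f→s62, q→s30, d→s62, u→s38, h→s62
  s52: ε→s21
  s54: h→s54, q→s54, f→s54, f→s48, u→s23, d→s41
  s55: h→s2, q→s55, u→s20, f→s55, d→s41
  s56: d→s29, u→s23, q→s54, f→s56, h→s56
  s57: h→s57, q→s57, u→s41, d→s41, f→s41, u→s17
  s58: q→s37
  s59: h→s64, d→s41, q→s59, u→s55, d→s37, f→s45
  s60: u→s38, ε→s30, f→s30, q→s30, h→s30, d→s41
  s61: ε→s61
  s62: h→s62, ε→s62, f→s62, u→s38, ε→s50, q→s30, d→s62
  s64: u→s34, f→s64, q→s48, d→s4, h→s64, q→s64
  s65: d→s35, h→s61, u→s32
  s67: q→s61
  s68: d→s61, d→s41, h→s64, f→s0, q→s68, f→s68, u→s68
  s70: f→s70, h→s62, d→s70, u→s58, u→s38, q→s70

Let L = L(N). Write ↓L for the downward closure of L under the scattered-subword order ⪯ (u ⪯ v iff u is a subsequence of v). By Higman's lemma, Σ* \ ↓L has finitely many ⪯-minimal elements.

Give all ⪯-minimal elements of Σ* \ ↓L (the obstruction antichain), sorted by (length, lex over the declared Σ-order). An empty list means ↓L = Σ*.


|Q|=71, |F|=28, |δ|=225 (37 ε).
min D↑ (26 st, q0=0, F={6}): 0:q→0,f→0,d→1,u→2,h→3 1:q→1,f→1,d→4,u→2,h→5 2:q→2,f→2,d→6,u→7,h→2 3:q→8,f→3,d→5,u→2,h→3 4:q→4,f→9,d→4,u→10,h→11 5:q→8,f→5,d→11,u→2,h→5 6:q→6,f→6,d→6,u→6,h→6 7:q→7,f→7,d→6,u→7,h→12 8:q→8,f→8,d→6,u→2,h→8 9:q→9,f→9,d→9,u→13,h→14 10:q→10,f→15,d→6,u→16,h→10 11:q→17,f→14,d→11,u→10,h→11 12:q→12,f→12,d→6,u→18,h→12 13:q→13,f→13,d→6,u→19,h→13 14:q→20,f→14,d→14,u→13,h→14 15:q→15,f→15,d→6,u→21,h→15 16:q→16,f→22,d→6,u→16,h→12 17:q→17,f→20,d→6,u→10,h→17 18:q→18,f→18,d→6,u→6,h→18 19:q→19,f→6,d→6,u→19,h→23 20:q→20,f→20,d→6,u→13,h→20 21:q→21,f→21,d→6,u→19,h→24 22:q→22,f→22,d→6,u→21,h→12 23:q→23,f→6,d→6,u→25,h→23 24:q→24,f→24,d→6,u→25,h→24 25:q→25,f→6,d→6,u→6,h→25 [Hopcroft].
'ud': |S_i|=[49, 32, 6] end={s26,s37,s4,s40,s41,s61} ∉↓L; 2/2 single-dels accept.
'hqd': N↓-sim [49, 44, 38, 6] end={s26,s37,s4,s40,s41,s61} ∉↓L; 3/3 single-dels accept.
'uuhuu': N↓-sim [49, 32, 25, 16, 11, 6] end={s17,s21,s26,s41,s52,s7} ∉↓L; 5/5 del acc.
'ddfuuf': N↓-sim [49, 47, 35, 30, 19, 10, 2] end={s26,s41} — reject; 6/6 single-dels accept.
4 words, ⪯-incomp.

Antichain: [ud, hqd, uuhuu, ddfuuf].


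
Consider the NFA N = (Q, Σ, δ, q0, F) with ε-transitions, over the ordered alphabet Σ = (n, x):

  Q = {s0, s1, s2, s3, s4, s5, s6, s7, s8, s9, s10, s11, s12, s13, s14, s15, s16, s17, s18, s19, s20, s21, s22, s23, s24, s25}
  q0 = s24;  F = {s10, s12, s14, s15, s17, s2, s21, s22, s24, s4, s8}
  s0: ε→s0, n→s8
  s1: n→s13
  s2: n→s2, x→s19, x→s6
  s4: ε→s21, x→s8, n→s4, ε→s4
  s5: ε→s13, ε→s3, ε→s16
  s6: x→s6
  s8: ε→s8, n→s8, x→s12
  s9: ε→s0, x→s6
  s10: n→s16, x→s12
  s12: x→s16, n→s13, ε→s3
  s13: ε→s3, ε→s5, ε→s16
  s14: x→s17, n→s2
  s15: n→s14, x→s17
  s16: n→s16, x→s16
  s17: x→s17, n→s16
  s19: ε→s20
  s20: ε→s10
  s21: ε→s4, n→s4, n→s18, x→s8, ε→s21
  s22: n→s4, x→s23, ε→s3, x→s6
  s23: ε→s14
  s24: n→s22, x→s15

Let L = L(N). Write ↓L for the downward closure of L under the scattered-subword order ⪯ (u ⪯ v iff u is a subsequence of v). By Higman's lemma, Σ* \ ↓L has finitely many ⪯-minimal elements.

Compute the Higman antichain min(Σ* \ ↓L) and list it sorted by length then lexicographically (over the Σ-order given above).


|Q|=26, |F|=11, |δ|=49 (18 ε).
min D↑ (11 st, q0=0, F={8}): 0:n→1,x→2 1:n→3,x→4 2:n→4,x→5 3:n→3,x→6 4:n→7,x→5 5:n→8,x→5 6:n→6,x→9 7:n→7,x→10 8:n→8,x→8 9:n→8,x→8 10:n→8,x→9 [Hopcroft].
'xxn': |S_i|=[20, 15, 10, 4] end={s13,s16,s3,s5} ∉↓L; 3/3 single-dels accept.
'nnxxx': N↓-sim [20, 18, 14, 10, 6, 2] end={s16,s6} — reject; 5/5 deletions ∈↓L.
2 minimals (antichain).

min(Σ*\↓L) = [xxn, nnxxx].


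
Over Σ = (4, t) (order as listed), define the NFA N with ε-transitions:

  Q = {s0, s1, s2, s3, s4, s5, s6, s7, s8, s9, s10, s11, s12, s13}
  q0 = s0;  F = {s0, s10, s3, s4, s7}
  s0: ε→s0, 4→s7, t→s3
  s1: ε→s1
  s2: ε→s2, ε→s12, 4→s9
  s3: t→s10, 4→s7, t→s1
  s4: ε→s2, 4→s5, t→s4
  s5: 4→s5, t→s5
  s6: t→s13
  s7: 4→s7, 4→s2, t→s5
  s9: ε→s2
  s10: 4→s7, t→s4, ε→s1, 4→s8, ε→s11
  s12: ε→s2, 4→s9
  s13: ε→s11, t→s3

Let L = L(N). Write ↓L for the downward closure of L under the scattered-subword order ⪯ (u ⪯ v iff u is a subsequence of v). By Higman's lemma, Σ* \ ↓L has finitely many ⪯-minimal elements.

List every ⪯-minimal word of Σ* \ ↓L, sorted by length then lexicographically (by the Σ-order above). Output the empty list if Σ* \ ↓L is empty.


A = [4t, ttt4].

|Q|=14, |F|=5, |δ|=29 (10 ε).
min D↑ (6 st, q0=0, F={3}): 0:4→1,t→2 1:4→1,t→3 2:4→1,t→4 3:4→3,t→3 4:4→1,t→5 5:4→3,t→5 [Hopcroft].
'4t': run [12, 6, 1] end={s5} rej; 2/2 del acc.
'ttt4': |S_i|=[12, 11, 10, 5, 4] end={s12,s2,s5,s9} ∉↓L; 4/4 deletions ∈↓L.
2 obstructions.


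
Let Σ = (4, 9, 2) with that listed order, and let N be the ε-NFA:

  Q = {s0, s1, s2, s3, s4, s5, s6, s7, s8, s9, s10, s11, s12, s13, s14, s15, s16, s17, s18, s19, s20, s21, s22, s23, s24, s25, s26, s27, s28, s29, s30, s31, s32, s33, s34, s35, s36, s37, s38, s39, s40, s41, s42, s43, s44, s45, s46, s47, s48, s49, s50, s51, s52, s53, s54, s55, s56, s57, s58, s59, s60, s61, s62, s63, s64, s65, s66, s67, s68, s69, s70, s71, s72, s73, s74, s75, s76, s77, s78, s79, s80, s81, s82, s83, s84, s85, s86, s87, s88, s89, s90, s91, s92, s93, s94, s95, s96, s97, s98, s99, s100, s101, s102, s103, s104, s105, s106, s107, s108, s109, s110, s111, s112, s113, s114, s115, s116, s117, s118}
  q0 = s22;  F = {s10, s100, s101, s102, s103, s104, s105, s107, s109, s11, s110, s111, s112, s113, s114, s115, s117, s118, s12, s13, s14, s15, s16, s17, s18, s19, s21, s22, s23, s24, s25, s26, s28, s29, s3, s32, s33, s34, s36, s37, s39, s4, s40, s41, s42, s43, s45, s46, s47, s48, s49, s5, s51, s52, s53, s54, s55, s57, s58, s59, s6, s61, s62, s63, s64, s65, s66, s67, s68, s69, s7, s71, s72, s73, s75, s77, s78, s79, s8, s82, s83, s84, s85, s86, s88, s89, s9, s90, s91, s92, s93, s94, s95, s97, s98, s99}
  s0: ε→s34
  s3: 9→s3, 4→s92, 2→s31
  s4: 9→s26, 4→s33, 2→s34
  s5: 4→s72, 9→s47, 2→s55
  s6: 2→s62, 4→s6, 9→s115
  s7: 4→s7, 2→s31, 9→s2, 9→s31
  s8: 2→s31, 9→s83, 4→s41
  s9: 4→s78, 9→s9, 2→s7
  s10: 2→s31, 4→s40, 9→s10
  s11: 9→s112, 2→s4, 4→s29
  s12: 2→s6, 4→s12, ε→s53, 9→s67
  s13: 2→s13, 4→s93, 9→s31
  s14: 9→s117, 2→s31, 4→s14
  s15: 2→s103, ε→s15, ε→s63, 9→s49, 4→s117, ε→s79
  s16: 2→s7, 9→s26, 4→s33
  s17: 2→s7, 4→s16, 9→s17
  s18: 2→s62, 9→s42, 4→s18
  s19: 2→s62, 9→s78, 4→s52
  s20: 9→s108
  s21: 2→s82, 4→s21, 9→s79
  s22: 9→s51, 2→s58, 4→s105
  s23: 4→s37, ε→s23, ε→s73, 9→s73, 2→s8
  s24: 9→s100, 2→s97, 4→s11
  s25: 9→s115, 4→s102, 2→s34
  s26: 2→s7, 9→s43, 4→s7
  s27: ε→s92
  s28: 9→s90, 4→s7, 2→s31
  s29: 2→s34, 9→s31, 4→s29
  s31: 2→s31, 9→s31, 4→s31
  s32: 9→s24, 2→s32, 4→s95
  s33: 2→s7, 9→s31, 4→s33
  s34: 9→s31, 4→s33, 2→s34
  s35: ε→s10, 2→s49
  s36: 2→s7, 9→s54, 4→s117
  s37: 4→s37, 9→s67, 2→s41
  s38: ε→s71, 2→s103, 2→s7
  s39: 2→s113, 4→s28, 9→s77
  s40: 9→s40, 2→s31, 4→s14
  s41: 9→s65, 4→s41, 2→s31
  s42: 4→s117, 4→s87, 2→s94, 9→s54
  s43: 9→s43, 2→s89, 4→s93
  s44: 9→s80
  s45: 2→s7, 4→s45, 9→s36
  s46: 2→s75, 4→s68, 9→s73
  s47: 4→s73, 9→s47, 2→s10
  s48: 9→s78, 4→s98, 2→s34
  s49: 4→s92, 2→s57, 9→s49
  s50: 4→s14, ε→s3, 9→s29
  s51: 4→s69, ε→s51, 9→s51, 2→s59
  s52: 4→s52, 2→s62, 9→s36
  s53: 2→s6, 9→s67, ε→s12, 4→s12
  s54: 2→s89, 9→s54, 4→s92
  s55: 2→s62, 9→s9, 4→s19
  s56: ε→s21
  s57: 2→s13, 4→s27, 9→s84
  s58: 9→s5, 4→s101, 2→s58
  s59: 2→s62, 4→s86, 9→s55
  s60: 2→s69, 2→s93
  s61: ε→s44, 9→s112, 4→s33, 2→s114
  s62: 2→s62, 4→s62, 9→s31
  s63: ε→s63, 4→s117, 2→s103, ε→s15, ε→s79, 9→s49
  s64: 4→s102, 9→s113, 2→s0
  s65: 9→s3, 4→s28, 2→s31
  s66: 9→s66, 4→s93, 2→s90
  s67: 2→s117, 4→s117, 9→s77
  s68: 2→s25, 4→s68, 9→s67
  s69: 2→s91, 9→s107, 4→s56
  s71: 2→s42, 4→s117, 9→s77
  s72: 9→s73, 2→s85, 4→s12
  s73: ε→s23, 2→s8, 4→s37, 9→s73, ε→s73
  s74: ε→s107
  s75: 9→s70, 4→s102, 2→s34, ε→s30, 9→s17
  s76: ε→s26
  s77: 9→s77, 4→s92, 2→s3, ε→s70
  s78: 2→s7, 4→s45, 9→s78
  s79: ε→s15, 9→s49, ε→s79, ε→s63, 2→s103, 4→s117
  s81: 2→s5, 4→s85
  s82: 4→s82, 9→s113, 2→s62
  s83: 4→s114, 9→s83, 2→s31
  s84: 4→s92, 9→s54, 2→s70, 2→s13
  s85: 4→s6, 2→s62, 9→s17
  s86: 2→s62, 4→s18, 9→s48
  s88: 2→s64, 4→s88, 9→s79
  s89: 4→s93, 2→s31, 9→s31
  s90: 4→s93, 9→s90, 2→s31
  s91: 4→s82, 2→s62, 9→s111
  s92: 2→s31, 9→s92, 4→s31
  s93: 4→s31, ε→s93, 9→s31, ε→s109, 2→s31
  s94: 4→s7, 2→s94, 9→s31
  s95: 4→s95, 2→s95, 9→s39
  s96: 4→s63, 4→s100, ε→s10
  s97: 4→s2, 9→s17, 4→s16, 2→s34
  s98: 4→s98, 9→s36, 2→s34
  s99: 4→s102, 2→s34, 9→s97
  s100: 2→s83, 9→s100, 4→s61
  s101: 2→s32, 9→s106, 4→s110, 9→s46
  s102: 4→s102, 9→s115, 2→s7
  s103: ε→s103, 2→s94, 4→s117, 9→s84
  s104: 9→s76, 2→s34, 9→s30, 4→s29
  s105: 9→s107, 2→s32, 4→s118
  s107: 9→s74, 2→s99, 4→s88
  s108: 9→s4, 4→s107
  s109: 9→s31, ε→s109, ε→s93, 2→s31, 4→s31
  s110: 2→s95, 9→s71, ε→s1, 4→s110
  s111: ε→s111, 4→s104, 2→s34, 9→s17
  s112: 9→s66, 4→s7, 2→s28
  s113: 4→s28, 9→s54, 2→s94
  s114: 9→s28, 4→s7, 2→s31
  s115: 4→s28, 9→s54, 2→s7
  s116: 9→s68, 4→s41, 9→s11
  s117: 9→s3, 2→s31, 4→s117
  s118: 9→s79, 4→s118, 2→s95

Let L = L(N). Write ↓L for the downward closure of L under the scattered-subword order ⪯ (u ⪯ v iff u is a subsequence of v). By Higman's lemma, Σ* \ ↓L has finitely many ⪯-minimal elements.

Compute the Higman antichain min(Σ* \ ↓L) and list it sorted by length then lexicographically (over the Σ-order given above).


|Q|=119, |F|=96, |δ|=351 (35 ε).
min D↑ (92 st, q0=0, F={41}): 0:4→1,9→2,2→3 1:4→4,9→5,2→6 2:4→7,9→2,2→8 3:4→9,9→10,2→3 4:4→4,9→11,2→12 5:4→13,9→5,2→14 6:4→12,9→15,2→6 7:4→16,9→5,2→17 8:4→18,9→19,2→20 9:4→21,9→22,2→6 10:4→23,9→24,2→19 11:4→25,9→26,2→27 12:4→12,9→28,2→12 13:4→13,9→11,2→29 14:4→30,9→31,2→32 15:4→33,9→34,2→31 16:4→16,9→11,2→35 17:4→35,9→36,2→20 18:4→37,9→38,2→20 19:4→39,9→40,2→20 20:4→20,9→41,2→20 21:4→21,9→42,2→12 22:4→43,9→44,2→45 23:4→46,9→44,2→47 24:4→44,9→24,2→48 25:4→25,9→49,2→41 26:4→50,9→26,2→51 27:4→25,9→52,2→53 28:4→54,9→55,2→56 29:4→30,9→56,2→32 30:4→30,9→57,2→58 31:4→59,9→60,2→32 32:4→61,9→41,2→32 33:4→62,9→63,2→64 34:4→65,9→34,2→66 35:4→35,9→56,2→20 36:4→67,9→60,2→32 37:4→37,9→68,2→20 38:4→69,9→70,2→32 39:4→71,9→70,2→20 40:4→70,9→40,2→58 41:4→41,9→41,2→41 42:4→25,9→55,2→68 43:4→43,9→72,2→73 44:4→74,9→44,2→75 45:4→30,9→60,2→32 46:4→46,9→72,2→76 47:4→76,9→60,2→20 48:4→77,9→48,2→41 49:4→50,9→49,2→41 50:4→41,9→50,2→41 51:4→50,9→52,2→78 52:4→50,9→79,2→78 53:4→58,9→41,2→53 54:4→58,9→80,2→41 55:4→50,9→55,2→49 56:4→54,9→79,2→53 57:4→54,9→79,2→58 58:4→58,9→41,2→41 59:4→61,9→81,2→58 60:4→59,9→60,2→58 61:4→61,9→41,2→58 62:4→62,9→41,2→32 63:4→58,9→82,2→54 64:4→61,9→81,2→32 65:4→61,9→63,2→83 66:4→83,9→66,2→41 67:4→62,9→81,2→32 68:4→25,9→79,2→53 69:4→69,9→84,2→32 70:4→85,9→70,2→58 71:4→71,9→84,2→20 72:4→25,9→55,2→25 73:4→30,9→57,2→32 74:4→74,9→72,2→86 75:4→86,9→66,2→41 76:4→76,9→57,2→20 77:4→87,9→77,2→41 78:4→88,9→41,2→78 79:4→50,9→79,2→89 80:4→88,9→80,2→41 81:4→58,9→90,2→58 82:4→88,9→82,2→80 83:4→58,9→54,2→41 84:4→25,9→79,2→58 85:4→85,9→84,2→58 86:4→86,9→91,2→41 87:4→87,9→25,2→41 88:4→41,9→41,2→41 89:4→88,9→41,2→41 90:4→88,9→90,2→89 91:4→54,9→49,2→41.
'9229': |S_i|=[110, 101, 67, 13, 2] end={s2,s31} rej; 4/4 single-dels accept.
'44942': run [110, 101, 74, 40, 12, 1] end={s31} — reject; 5/5 deletions ∈↓L.
'29922': run [110, 96, 79, 45, 19, 1] end={s31} rej; 5/5 single-dels accept.
'449944': run [110, 101, 74, 40, 18, 5, 1] end={s31} ∉↓L; 6/6 deletions ∈↓L.
'492422': run [110, 101, 79, 43, 23, 6, 1] end={s31} ∉↓L; 6/6 deletions ∈↓L.
'429449': N↓-sim [110, 101, 64, 43, 26, 8, 2] end={s2,s31} — reject; 6/6 deletions ∈↓L.
6 obstructions.

min(Σ*\↓L) = [9229, 44942, 29922, 449944, 492422, 429449].


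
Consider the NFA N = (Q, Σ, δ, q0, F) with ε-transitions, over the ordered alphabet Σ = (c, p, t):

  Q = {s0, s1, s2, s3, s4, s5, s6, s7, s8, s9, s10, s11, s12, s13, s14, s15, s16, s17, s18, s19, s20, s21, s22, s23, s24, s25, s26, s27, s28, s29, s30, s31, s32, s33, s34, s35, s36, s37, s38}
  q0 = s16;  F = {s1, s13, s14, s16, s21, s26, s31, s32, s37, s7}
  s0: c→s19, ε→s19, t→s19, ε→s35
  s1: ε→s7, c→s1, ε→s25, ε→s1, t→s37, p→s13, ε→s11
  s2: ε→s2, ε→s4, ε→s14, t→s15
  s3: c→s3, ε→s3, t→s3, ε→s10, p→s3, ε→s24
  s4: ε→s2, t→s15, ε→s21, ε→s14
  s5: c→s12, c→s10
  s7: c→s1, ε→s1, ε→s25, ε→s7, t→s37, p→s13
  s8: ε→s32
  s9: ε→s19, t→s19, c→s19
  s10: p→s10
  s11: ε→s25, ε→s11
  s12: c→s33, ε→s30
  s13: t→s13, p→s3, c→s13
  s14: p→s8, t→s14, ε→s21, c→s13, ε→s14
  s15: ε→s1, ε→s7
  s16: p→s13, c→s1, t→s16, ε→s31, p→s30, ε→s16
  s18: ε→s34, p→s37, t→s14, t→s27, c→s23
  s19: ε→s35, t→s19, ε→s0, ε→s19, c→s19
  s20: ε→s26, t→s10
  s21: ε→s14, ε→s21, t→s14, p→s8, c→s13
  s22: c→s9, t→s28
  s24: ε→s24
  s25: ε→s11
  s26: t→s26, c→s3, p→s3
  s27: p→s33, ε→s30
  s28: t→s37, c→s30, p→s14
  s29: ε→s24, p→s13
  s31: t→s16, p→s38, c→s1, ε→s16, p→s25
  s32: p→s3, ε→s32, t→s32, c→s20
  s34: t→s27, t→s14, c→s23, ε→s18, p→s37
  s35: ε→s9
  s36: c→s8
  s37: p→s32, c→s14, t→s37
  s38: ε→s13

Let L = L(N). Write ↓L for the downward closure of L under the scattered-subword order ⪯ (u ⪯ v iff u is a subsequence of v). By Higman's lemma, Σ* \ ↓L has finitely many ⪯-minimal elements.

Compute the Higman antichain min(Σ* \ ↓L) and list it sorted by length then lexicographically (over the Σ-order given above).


Antichain: [pp, ctccp, ctpcc].

|Q|=39, |F|=10, |δ|=109 (45 ε).
min D↑ (8 st, q0=0, F={4}): 0:c→1,p→2,t→0 1:c→1,p→2,t→3 2:c→2,p→4,t→2 3:c→5,p→6,t→3 4:c→4,p→4,t→4 5:c→2,p→6,t→5 6:c→7,p→4,t→6 7:c→4,p→4,t→7 (ε-aug+det+¬).
'pp': |S_i|=[19, 12, 3] end={s10,s24,s3} — reject; 2/2 single-dels accept.
'ctccp': run [19, 15, 11, 10, 6, 3] end={s10,s24,s3} ∉↓L; 5/5 del acc.
'ctpcc': run [19, 15, 11, 7, 5, 3] end={s10,s24,s3} rej; 5/5 single-dels accept.
3 minimals (antichain).


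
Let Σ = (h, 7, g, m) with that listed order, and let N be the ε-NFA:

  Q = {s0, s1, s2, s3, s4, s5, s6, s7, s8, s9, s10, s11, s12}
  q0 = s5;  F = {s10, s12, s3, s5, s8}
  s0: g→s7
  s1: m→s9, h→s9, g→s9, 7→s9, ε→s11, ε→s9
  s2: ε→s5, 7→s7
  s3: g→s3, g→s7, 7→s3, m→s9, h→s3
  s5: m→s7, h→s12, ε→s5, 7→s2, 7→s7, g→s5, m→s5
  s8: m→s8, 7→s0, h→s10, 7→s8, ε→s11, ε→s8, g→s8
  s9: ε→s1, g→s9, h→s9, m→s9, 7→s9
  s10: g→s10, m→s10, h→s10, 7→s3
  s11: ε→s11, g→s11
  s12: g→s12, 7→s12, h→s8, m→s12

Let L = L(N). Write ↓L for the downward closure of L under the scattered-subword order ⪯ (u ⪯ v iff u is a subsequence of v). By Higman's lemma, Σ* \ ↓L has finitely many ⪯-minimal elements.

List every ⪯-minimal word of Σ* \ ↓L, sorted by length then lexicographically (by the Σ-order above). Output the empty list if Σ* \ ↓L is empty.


A = [hhh7m].

|Q|=13, |F|=5, |δ|=43 (8 ε).
min D↑ (6 st, q0=0, F={5}): 0:h→1,7→0,g→0,m→0 1:h→2,7→1,g→1,m→1 2:h→3,7→2,g→2,m→2 3:h→3,7→4,g→3,m→3 4:h→4,7→4,g→4,m→5 5:h→5,7→5,g→5,m→5 (ε-aug+det+¬).
'hhh7m': run [11, 9, 8, 6, 5, 3] end={s1,s11,s9} rej; 5/5 del acc.
1 minimals (antichain).


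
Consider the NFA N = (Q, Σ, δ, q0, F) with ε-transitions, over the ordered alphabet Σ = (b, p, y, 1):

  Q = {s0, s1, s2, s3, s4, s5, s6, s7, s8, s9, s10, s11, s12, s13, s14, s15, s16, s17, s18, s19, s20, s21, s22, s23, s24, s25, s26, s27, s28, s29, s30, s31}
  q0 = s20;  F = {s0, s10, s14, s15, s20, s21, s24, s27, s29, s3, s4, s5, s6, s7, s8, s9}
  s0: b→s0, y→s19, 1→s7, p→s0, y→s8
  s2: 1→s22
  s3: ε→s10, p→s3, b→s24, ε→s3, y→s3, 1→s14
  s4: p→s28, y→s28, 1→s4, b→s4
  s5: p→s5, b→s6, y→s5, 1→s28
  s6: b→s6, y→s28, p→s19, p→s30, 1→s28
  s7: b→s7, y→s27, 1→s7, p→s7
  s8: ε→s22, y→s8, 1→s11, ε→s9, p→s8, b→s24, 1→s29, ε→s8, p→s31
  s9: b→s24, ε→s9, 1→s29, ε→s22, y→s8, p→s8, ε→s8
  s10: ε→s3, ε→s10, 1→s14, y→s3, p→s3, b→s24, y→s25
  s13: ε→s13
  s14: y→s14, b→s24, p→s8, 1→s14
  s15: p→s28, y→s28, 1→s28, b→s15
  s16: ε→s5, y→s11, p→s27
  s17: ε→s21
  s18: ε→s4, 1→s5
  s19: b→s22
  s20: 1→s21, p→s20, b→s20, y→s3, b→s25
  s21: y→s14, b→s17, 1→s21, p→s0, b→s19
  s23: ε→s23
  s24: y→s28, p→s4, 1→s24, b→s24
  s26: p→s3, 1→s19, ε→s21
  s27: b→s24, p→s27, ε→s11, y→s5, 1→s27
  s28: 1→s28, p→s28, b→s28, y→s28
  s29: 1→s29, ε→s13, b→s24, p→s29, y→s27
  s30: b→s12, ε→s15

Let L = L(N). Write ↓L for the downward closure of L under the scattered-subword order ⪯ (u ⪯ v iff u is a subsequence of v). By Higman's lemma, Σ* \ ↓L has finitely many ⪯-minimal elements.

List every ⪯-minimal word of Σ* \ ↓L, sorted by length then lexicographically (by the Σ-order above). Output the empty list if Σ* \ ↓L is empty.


|Q|=32, |F|=16, |δ|=102 (19 ε).
min D↑ (15 st, q0=0, F={7}): 0:b→0,p→0,y→1,1→2 1:b→3,p→1,y→1,1→4 2:b→2,p→5,y→4,1→2 3:b→3,p→6,y→7,1→3 4:b→3,p→8,y→4,1→4 5:b→5,p→5,y→8,1→9 6:b→6,p→7,y→7,1→6 7:b→7,p→7,y→7,1→7 8:b→3,p→8,y→8,1→10 9:b→9,p→9,y→11,1→9 10:b→3,p→10,y→11,1→10 11:b→3,p→11,y→12,1→11 12:b→13,p→12,y→12,1→7 13:b→13,p→14,y→7,1→7 14:b→14,p→7,y→7,1→7 (ε-aug+det+¬).
'yby': N↓-sim [26, 21, 9, 1] end={s28} rej; 3/3 deletions ∈↓L.
'ybpp': N↓-sim [26, 21, 9, 7, 1] end={s28} rej; 4/4 deletions ∈↓L.
'1p1yy1': N↓-sim [26, 22, 19, 15, 12, 8, 1] end={s28} rej; 6/6 deletions ∈↓L.
3 obstructions.

A = [yby, ybpp, 1p1yy1].


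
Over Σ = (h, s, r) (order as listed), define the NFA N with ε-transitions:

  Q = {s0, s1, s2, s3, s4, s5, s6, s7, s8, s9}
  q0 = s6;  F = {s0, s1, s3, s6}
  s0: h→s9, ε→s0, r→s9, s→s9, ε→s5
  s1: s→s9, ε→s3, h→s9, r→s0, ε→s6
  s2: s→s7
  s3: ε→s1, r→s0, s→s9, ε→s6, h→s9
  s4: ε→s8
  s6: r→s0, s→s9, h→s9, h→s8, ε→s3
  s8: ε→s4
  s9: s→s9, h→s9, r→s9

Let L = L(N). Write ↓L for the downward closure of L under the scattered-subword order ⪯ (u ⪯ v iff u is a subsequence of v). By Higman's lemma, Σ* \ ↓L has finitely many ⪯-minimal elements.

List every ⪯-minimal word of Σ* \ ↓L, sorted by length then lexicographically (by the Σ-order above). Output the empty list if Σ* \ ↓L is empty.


Antichain: [h, s, rr].

|Q|=10, |F|=4, |δ|=26 (9 ε).
min D↑ (3 st, q0=0, F={1}): 0:h→1,s→1,r→2 1:h→1,s→1,r→1 2:h→1,s→1,r→1.
'h': N↓-sim [8, 3] end={s4,s8,s9} rej; 1/1 del acc.
's': |S_i|=[8, 1] end={s9} — reject; 1/1 deletions ∈↓L.
'rr': N↓-sim [8, 3, 1] end={s9} ∉↓L; 2/2 del acc.
3 minimals (antichain).


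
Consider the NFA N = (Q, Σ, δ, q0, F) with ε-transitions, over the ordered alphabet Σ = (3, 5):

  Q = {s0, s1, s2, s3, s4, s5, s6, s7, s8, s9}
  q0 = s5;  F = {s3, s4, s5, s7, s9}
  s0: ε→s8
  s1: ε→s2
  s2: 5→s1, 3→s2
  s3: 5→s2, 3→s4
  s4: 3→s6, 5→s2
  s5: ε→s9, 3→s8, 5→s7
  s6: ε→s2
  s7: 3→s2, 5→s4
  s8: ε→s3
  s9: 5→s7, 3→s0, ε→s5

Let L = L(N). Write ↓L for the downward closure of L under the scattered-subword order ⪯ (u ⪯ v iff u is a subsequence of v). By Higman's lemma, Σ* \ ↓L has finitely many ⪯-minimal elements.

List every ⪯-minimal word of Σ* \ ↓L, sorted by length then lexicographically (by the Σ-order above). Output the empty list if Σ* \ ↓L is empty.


min(Σ*\↓L) = [35, 53, 333, 555].

|Q|=10, |F|=5, |δ|=18 (6 ε).
min D↑ (5 st, q0=0, F={4}): 0:3→1,5→2 1:3→3,5→4 2:3→4,5→3 3:3→4,5→4 4:3→4,5→4 [Hopcroft].
'35': |S_i|=[10, 7, 2] end={s1,s2} rej; 2/2 single-dels accept.
'53': run [10, 5, 3] end={s1,s2,s6} — reject; 2/2 deletions ∈↓L.
'333': |S_i|=[10, 7, 4, 3] end={s1,s2,s6} ∉↓L; 3/3 del acc.
'555': |S_i|=[10, 5, 4, 2] end={s1,s2} — reject; 3/3 del acc.
4 obstructions.


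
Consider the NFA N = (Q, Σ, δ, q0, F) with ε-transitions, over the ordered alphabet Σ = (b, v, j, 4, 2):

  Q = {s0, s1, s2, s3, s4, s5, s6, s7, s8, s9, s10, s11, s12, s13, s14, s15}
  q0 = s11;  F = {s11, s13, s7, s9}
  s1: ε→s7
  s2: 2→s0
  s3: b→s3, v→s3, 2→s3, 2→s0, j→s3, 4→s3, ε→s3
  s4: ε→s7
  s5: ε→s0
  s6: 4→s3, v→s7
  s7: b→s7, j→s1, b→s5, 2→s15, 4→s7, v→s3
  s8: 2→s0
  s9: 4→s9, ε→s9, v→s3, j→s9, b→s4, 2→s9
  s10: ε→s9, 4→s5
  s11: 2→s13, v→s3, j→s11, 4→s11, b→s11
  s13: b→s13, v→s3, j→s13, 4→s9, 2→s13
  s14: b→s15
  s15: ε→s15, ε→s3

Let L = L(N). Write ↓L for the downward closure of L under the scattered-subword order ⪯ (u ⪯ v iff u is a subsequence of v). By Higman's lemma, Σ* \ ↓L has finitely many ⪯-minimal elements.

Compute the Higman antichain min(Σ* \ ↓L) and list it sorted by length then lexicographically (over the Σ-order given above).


|Q|=16, |F|=4, |δ|=41 (8 ε).
min D↑ (5 st, q0=0, F={1}): 0:b→0,v→1,j→0,4→0,2→2 1:b→1,v→1,j→1,4→1,2→1 2:b→2,v→1,j→2,4→3,2→2 3:b→4,v→1,j→3,4→3,2→3 4:b→4,v→1,j→4,4→4,2→1.
'v': |S_i|=[10, 2] end={s0,s3} rej; 1/1 del acc.
'24b2': run [10, 9, 8, 7, 3] end={s0,s15,s3} rej; 4/4 del acc.
2 minimals (antichain).

Antichain: [v, 24b2].


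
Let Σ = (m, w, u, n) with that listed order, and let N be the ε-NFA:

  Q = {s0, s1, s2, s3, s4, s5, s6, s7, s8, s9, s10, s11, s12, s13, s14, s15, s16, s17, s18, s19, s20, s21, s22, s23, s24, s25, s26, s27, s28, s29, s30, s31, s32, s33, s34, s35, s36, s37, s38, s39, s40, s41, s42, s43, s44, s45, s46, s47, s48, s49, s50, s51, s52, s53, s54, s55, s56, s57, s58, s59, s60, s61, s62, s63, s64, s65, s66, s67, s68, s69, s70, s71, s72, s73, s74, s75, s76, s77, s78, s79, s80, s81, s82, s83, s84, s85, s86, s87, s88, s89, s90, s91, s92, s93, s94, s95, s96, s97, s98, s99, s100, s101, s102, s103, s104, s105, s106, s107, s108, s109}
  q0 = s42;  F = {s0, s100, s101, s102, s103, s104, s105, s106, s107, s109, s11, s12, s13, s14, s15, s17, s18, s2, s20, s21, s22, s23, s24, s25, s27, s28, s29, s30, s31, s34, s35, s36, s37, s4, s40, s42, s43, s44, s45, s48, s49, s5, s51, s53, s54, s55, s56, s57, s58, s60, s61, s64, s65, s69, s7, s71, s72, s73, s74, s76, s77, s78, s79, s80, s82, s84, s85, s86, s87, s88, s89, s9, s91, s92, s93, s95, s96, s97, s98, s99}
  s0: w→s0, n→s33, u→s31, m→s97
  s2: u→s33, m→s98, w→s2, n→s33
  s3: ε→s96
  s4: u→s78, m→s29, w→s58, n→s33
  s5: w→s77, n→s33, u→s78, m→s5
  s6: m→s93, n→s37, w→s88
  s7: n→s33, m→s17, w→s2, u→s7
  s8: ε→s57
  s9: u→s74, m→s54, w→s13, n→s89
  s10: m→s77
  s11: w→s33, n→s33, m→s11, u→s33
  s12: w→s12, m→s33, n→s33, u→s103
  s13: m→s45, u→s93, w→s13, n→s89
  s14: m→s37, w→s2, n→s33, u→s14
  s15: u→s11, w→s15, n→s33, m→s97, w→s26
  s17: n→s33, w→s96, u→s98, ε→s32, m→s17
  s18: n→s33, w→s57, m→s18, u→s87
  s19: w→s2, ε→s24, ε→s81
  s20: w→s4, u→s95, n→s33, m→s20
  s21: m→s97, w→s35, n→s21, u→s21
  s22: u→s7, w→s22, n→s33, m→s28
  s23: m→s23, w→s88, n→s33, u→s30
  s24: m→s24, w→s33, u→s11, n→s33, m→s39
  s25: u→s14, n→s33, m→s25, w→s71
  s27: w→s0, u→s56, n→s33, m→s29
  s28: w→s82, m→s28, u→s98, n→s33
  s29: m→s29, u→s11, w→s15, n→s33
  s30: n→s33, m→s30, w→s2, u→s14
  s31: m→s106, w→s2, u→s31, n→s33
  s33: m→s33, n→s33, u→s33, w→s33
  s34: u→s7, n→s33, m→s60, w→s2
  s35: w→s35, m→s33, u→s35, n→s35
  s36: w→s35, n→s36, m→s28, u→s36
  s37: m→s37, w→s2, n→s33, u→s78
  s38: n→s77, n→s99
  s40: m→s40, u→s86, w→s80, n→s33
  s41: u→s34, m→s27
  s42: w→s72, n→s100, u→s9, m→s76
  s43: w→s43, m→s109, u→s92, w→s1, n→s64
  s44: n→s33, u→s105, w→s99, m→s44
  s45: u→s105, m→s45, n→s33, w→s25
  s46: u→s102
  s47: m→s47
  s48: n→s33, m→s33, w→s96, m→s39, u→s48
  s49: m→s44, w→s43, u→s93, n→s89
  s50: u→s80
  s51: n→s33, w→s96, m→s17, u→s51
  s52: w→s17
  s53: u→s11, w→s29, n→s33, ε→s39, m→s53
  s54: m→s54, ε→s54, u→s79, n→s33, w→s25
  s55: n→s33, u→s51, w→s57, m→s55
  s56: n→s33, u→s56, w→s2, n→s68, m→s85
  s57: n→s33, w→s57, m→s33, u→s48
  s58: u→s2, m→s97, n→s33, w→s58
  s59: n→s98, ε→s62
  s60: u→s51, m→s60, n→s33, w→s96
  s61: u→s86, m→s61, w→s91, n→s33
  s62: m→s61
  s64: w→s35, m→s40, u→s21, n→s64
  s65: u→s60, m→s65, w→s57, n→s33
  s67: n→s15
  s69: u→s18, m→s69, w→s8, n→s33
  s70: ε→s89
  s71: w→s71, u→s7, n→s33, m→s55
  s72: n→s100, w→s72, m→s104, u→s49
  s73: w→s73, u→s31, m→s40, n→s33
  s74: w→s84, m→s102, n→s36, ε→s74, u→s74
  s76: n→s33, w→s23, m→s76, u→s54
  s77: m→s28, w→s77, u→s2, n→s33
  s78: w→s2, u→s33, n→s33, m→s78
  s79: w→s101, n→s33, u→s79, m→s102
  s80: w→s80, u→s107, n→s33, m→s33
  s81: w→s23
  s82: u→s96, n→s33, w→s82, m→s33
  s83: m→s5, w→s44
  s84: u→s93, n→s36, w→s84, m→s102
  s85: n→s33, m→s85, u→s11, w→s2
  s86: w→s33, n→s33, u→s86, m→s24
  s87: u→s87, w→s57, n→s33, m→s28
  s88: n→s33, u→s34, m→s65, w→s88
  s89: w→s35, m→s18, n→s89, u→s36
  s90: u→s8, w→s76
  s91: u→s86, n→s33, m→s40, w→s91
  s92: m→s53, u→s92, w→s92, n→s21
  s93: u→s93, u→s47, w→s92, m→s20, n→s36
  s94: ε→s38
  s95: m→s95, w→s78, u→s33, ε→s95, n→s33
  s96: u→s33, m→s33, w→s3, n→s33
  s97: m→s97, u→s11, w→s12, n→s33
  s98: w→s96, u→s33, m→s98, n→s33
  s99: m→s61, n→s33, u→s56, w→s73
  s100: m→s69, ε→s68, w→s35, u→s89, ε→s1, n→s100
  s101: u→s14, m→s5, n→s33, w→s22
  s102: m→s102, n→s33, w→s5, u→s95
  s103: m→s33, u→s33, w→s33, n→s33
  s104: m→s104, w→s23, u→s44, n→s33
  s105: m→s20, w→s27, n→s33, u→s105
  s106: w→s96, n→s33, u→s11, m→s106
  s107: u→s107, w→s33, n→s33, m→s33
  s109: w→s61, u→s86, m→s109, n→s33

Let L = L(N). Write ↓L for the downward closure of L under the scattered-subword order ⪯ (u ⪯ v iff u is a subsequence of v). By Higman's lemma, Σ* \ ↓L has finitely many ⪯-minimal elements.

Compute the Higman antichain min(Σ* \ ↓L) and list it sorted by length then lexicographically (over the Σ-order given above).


A = [mn, nwm, mwuwu, uumuu, mwwmwm, wuwmuw].

|Q|=110, |F|=80, |δ|=365 (14 ε).
min D↑ (81 st, q0=0, F={7}): 0:m→1,w→2,u→3,n→4 1:m→1,w→5,u→6,n→7 2:m→8,w→2,u→9,n→4 3:m→6,w→10,u→11,n→12 4:m→13,w→14,u→12,n→4 5:m→5,w→15,u→16,n→7 6:m→6,w→17,u→18,n→7 7:m→7,w→7,u→7,n→7 8:m→8,w→5,u→19,n→7 9:m→19,w→20,u→21,n→12 10:m→22,w→10,u→21,n→12 11:m→23,w→24,u→11,n→25 12:m→26,w→14,u→25,n→12 13:m→13,w→27,u→26,n→7 14:m→7,w→14,u→14,n→14 15:m→28,w→15,u→29,n→7 16:m→16,w→30,u→31,n→7 17:m→17,w→32,u→31,n→7 18:m→23,w→33,u→18,n→7 19:m→19,w→34,u→35,n→7 20:m→36,w→20,u→37,n→38 21:m→39,w→37,u→21,n→25 22:m→22,w→17,u→35,n→7 23:m→23,w→40,u→41,n→7 24:m→23,w→24,u→21,n→25 25:m→42,w→14,u→25,n→25 26:m→26,w→27,u→43,n→7 27:m→7,w→27,u→44,n→7 28:m→28,w→27,u→45,n→7 29:m→45,w→30,u→46,n→7 30:m→47,w→30,u→7,n→7 31:m→48,w→30,u→31,n→7 32:m→49,w→32,u→46,n→7 33:m→40,w→50,u→31,n→7 34:m→51,w→52,u→53,n→7 35:m→39,w→54,u→35,n→7 36:m→36,w→51,u→55,n→7 37:m→56,w→37,u→37,n→57 38:m→58,w→14,u→57,n→38 39:m→39,w→59,u→41,n→7 40:m→40,w→60,u→61,n→7 41:m→41,w→61,u→7,n→7 42:m→42,w→62,u→47,n→7 43:m→42,w→27,u→43,n→7 44:m→7,w→63,u→44,n→7 45:m→45,w→63,u→64,n→7 46:m→65,w→30,u→46,n→7 47:m→47,w→63,u→7,n→7 48:m→48,w→30,u→61,n→7 49:m→49,w→27,u→64,n→7 50:m→42,w→50,u→46,n→7 51:m→51,w→66,u→55,n→7 52:m→58,w→52,u→67,n→7 53:m→68,w→30,u→53,n→7 54:m→69,w→70,u→53,n→7 55:m→71,w→7,u→55,n→7 56:m→56,w→69,u→72,n→7 57:m→73,w→14,u→57,n→57 58:m→58,w→74,u→55,n→7 59:m→69,w→75,u→61,n→7 60:m→42,w→60,u→30,n→7 61:m→61,w→30,u→7,n→7 62:m→7,w→62,u→63,n→7 63:m→7,w→63,u→7,n→7 64:m→65,w→63,u→64,n→7 65:m→65,w→63,u→47,n→7 66:m→58,w→66,u→55,n→7 67:m→76,w→30,u→67,n→7 68:m→68,w→30,u→72,n→7 69:m→69,w→77,u→72,n→7 70:m→73,w→70,u→67,n→7 71:m→71,w→7,u→72,n→7 72:m→72,w→7,u→7,n→7 73:m→73,w→78,u→72,n→7 74:m→7,w→74,u→79,n→7 75:m→73,w→75,u→30,n→7 76:m→76,w→63,u→72,n→7 77:m→73,w→77,u→72,n→7 78:m→7,w→78,u→80,n→7 79:m→7,w→7,u→79,n→7 80:m→7,w→7,u→7,n→7 [Hopcroft].
'mn': run [89, 72, 2] end={s33,s68} — reject; 2/2 single-dels accept.
'nwm': N↓-sim [89, 30, 13, 2] end={s33,s39} ∉↓L; 3/3 single-dels accept.
'mwuwu': N↓-sim [89, 72, 56, 27, 5, 1] end={s33} ∉↓L; 5/5 single-dels accept.
'uumuu': |S_i|=[89, 79, 55, 31, 9, 1] end={s33} ∉↓L; 5/5 deletions ∈↓L.
'mwwmwm': |S_i|=[89, 72, 56, 39, 25, 11, 2] end={s33,s39} — reject; 6/6 deletions ∈↓L.
'wuwmuw': |S_i|=[89, 83, 64, 43, 25, 7, 1] end={s33} — reject; 6/6 single-dels accept.
6 minimals (antichain).


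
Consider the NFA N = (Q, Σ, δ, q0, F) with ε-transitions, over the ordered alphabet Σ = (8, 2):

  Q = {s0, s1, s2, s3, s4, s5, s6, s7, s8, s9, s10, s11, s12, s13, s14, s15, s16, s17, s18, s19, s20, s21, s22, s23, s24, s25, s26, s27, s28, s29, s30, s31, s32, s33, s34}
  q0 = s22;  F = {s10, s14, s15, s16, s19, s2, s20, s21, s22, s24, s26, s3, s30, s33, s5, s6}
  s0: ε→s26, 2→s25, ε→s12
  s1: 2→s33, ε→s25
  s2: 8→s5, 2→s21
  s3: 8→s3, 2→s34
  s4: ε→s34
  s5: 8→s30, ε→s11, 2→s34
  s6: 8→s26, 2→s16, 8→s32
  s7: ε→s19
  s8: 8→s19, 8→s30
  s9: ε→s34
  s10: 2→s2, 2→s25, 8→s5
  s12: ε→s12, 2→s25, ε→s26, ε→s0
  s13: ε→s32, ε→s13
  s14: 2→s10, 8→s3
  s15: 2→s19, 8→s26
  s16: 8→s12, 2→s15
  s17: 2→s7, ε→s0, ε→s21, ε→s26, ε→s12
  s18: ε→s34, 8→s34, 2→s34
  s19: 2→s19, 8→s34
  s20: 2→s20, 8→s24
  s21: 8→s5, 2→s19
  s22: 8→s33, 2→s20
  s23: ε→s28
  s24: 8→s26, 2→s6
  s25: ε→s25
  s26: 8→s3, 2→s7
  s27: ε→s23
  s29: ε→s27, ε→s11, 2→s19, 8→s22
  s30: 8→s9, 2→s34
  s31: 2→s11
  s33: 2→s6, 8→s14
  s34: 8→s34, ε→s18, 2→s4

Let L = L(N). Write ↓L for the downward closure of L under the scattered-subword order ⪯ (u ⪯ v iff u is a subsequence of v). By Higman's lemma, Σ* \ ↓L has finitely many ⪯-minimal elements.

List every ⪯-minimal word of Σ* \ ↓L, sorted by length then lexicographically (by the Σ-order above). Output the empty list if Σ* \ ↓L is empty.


|Q|=35, |F|=16, |δ|=70 (23 ε).
min D↑ (17 st, q0=0, F={10}): 0:8→1,2→2 1:8→3,2→4 2:8→5,2→2 3:8→6,2→7 4:8→8,2→9 5:8→8,2→4 6:8→6,2→10 7:8→11,2→12 8:8→6,2→13 9:8→8,2→14 10:8→10,2→10 11:8→15,2→10 12:8→11,2→16 13:8→10,2→13 14:8→8,2→13 15:8→10,2→10 16:8→11,2→13 [Hopcroft].
'8882': |S_i|=[26, 24, 19, 8, 3] end={s18,s34,s4} rej; 4/4 deletions ∈↓L.
'82828': N↓-sim [26, 24, 21, 15, 6, 3] end={s18,s34,s4} rej; 5/5 single-dels accept.
'28828': |S_i|=[26, 23, 19, 13, 6, 3] end={s18,s34,s4} rej; 5/5 del acc.
'882888': run [26, 24, 19, 13, 7, 5, 4] end={s18,s34,s4,s9} — reject; 6/6 single-dels accept.
'822228': run [26, 24, 21, 18, 14, 5, 3] end={s18,s34,s4} — reject; 6/6 single-dels accept.
5 words, ⪯-incomp.

min(Σ*\↓L) = [8882, 82828, 28828, 882888, 822228].


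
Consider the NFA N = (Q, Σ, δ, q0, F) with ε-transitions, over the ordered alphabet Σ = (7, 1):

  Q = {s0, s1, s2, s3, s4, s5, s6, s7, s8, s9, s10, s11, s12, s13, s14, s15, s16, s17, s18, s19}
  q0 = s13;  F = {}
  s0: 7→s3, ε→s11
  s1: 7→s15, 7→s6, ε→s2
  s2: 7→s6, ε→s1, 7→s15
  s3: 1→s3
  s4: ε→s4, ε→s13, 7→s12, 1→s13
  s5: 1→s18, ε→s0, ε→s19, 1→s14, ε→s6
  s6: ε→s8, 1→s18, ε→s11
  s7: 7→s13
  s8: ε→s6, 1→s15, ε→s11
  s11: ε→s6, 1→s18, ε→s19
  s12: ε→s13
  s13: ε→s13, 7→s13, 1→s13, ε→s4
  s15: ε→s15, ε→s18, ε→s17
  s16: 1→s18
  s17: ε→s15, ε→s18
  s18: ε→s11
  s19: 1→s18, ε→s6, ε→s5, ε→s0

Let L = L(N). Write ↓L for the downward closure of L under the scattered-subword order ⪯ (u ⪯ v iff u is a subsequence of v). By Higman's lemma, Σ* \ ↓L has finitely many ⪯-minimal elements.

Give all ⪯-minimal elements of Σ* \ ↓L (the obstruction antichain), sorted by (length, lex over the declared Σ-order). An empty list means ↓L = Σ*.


|Q|=20, |F|=0, |δ|=44 (26 ε).
min D↑ (1 st, q0=0, F={0}): 0:7→0,1→0 [Hopcroft].
ε ∈ L(D↑) — L = ∅.

min(Σ*\↓L) = [ε].


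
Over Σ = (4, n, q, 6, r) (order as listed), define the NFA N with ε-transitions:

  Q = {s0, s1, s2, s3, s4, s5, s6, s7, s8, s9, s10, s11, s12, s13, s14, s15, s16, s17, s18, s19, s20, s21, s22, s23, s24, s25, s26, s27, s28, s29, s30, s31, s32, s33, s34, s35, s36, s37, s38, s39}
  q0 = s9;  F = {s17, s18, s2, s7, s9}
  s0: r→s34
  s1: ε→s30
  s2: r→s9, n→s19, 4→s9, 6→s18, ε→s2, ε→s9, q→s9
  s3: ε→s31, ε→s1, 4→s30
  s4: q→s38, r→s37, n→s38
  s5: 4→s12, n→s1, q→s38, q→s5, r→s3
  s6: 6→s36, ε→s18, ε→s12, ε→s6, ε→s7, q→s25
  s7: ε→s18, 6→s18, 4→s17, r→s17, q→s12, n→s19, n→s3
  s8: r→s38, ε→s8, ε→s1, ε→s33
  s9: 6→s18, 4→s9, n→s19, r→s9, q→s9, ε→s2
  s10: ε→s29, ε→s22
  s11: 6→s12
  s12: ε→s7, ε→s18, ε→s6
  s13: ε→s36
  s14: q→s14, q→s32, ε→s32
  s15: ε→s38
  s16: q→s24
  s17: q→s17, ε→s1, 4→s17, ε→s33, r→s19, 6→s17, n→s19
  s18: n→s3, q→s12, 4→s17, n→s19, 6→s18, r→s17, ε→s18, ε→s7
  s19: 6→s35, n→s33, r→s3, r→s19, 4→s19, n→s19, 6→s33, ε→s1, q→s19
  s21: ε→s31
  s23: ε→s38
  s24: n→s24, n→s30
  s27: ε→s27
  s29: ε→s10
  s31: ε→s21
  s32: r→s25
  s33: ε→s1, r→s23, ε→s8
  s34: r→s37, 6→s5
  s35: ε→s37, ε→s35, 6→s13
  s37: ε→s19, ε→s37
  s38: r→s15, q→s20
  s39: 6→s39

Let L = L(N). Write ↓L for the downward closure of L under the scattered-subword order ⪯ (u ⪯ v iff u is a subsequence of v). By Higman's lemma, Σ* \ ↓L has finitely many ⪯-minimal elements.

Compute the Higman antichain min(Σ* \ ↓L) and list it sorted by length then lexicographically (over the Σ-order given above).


|Q|=40, |F|=5, |δ|=100 (38 ε).
min D↑ (4 st, q0=0, F={1}): 0:4→0,n→1,q→0,6→2,r→0 1:4→1,n→1,q→1,6→1,r→1 2:4→3,n→1,q→2,6→2,r→3 3:4→3,n→1,q→3,6→3,r→1.
'n': N↓-sim [24, 16] end={s1,s13,s15,s19,s20,s21,s23,s3,s30,s31,s33,s35,…} — reject; 1/1 del acc.
'64r': |S_i|=[24, 22, 17, 16] end={s1,s13,s15,s19,s20,s21,s23,s3,s30,s31,s33,s35,…} rej; 3/3 single-dels accept.
'6rr': N↓-sim [24, 22, 17, 16] end={s1,s13,s15,s19,s20,s21,s23,s3,s30,s31,s33,s35,…} ∉↓L; 3/3 single-dels accept.
3 words, ⪯-incomp.

A = [n, 64r, 6rr].


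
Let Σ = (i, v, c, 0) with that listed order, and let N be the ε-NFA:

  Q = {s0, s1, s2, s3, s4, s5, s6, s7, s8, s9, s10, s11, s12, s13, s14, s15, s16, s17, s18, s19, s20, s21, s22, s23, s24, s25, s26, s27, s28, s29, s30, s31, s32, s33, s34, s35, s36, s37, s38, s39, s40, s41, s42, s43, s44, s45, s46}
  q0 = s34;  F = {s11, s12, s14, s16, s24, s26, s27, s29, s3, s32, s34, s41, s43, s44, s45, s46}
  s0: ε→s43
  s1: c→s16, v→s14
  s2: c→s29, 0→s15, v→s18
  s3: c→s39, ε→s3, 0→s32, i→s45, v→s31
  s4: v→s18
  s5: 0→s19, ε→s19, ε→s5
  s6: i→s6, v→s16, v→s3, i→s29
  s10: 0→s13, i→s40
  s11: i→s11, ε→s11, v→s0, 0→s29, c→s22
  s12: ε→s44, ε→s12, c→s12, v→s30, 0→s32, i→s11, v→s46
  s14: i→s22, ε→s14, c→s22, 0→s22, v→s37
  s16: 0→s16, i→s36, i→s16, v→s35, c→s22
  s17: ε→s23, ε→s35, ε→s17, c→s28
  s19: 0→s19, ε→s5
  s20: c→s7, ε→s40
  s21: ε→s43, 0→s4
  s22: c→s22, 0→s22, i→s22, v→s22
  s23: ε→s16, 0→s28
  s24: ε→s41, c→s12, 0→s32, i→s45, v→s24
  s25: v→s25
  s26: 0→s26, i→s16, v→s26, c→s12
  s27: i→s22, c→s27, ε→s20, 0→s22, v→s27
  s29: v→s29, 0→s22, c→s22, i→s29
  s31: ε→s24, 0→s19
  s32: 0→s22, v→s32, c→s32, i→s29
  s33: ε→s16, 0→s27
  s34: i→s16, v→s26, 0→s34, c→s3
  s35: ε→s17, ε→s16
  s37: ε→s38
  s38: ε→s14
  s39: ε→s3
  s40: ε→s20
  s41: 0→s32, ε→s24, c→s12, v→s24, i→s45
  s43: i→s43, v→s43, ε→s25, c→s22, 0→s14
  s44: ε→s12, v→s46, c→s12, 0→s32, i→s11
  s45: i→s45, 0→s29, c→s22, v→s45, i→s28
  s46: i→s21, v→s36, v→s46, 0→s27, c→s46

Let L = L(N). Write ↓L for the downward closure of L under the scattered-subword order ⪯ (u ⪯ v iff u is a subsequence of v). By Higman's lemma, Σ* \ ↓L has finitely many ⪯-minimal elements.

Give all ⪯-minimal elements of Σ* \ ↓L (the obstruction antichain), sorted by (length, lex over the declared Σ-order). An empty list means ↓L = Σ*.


|Q|=47, |F|=16, |δ|=121 (28 ε).
min D↑ (15 st, q0=0, F={4}): 0:i→1,v→2,c→3,0→0 1:i→1,v→1,c→4,0→1 2:i→1,v→2,c→5,0→2 3:i→6,v→7,c→3,0→8 4:i→4,v→4,c→4,0→4 5:i→9,v→10,c→5,0→8 6:i→6,v→6,c→4,0→11 7:i→6,v→7,c→5,0→8 8:i→11,v→8,c→8,0→4 9:i→9,v→12,c→4,0→11 10:i→12,v→10,c→10,0→13 11:i→11,v→11,c→4,0→4 12:i→12,v→12,c→4,0→14 13:i→4,v→13,c→13,0→4 14:i→4,v→14,c→4,0→4 (ε-aug+det+¬).
'ic': N↓-sim [37, 19, 2] end={s22,s28} ∉↓L; 2/2 del acc.
'c00': run [37, 31, 14, 3] end={s19,s22,s5} rej; 3/3 single-dels accept.
'vcv0i': N↓-sim [37, 34, 23, 19, 10, 1] end={s22} — reject; 5/5 deletions ∈↓L.
3 words, ⪯-incomp.

A = [ic, c00, vcv0i].
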